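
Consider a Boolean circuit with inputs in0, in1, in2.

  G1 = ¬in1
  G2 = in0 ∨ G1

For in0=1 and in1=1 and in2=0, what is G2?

G1 = ¬1 = 0
G2 = 1 ∨ 0 = 1

1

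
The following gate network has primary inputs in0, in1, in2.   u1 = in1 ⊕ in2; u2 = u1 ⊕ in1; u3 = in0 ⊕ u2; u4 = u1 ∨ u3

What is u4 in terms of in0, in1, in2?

u1 = in1 ⊕ in2
u2 = u1 ⊕ in1 = (in1 ⊕ in2) ⊕ in1
u3 = in0 ⊕ u2 = in0 ⊕ ((in1 ⊕ in2) ⊕ in1)
u4 = u1 ∨ u3 = (in1 ⊕ in2) ∨ (in0 ⊕ ((in1 ⊕ in2) ⊕ in1))

(in1 ⊕ in2) ∨ (in0 ⊕ ((in1 ⊕ in2) ⊕ in1))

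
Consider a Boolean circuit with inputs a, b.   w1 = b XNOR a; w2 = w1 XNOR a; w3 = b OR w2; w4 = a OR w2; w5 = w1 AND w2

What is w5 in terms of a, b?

(b XNOR a) AND ((b XNOR a) XNOR a)

w1 = b XNOR a
w2 = w1 XNOR a = (b XNOR a) XNOR a
w5 = w1 AND w2 = (b XNOR a) AND ((b XNOR a) XNOR a)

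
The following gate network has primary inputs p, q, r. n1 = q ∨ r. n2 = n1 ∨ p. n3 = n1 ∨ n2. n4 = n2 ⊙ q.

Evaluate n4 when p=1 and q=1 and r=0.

n1 = 1 ∨ 0 = 1
n2 = 1 ∨ 1 = 1
n4 = 1 ⊙ 1 = 1

1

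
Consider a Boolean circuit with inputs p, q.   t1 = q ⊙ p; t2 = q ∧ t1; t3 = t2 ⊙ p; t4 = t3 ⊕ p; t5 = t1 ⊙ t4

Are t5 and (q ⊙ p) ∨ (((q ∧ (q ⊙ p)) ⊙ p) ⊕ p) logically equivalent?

t1 = q ⊙ p
t2 = q ∧ t1 = q ∧ (q ⊙ p)
t3 = t2 ⊙ p = (q ∧ (q ⊙ p)) ⊙ p
t4 = t3 ⊕ p = ((q ∧ (q ⊙ p)) ⊙ p) ⊕ p
t5 = t1 ⊙ t4 = (q ⊙ p) ⊙ (((q ∧ (q ⊙ p)) ⊙ p) ⊕ p)
At p=0, q=1: circuit gives 0, formula gives 1.

No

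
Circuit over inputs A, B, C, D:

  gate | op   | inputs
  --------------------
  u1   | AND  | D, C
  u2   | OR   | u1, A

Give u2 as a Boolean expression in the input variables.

(D AND C) OR A

u1 = D AND C
u2 = u1 OR A = (D AND C) OR A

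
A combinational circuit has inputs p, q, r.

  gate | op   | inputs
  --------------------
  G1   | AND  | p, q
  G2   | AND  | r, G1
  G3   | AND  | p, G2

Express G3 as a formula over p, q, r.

G1 = p AND q
G2 = r AND G1 = r AND (p AND q)
G3 = p AND G2 = p AND (r AND (p AND q))

p AND (r AND (p AND q))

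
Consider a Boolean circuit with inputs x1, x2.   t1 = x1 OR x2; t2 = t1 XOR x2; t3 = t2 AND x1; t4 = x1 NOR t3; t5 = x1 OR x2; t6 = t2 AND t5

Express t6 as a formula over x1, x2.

((x1 OR x2) XOR x2) AND (x1 OR x2)

t1 = x1 OR x2
t2 = t1 XOR x2 = (x1 OR x2) XOR x2
t5 = x1 OR x2
t6 = t2 AND t5 = ((x1 OR x2) XOR x2) AND (x1 OR x2)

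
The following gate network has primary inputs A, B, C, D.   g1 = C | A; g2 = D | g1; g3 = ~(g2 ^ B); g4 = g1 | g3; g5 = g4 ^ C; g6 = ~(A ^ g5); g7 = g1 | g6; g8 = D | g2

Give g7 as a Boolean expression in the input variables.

(C | A) | (~(A ^ (((C | A) | (~((D | (C | A)) ^ B))) ^ C)))

g1 = C | A
g2 = D | g1 = D | (C | A)
g3 = ~(g2 ^ B) = ~((D | (C | A)) ^ B)
g4 = g1 | g3 = (C | A) | (~((D | (C | A)) ^ B))
g5 = g4 ^ C = ((C | A) | (~((D | (C | A)) ^ B))) ^ C
g6 = ~(A ^ g5) = ~(A ^ (((C | A) | (~((D | (C | A)) ^ B))) ^ C))
g7 = g1 | g6 = (C | A) | (~(A ^ (((C | A) | (~((D | (C | A)) ^ B))) ^ C)))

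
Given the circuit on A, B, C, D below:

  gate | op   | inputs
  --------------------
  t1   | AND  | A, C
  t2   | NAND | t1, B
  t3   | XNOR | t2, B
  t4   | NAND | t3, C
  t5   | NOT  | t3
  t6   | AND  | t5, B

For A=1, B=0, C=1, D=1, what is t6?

t1 = 1 AND 1 = 1
t2 = 1 NAND 0 = 1
t3 = 1 XNOR 0 = 0
t5 = NOT 0 = 1
t6 = 1 AND 0 = 0

0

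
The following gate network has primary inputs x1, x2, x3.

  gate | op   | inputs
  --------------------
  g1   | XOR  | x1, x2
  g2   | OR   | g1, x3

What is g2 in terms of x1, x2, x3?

(x1 XOR x2) OR x3

g1 = x1 XOR x2
g2 = g1 OR x3 = (x1 XOR x2) OR x3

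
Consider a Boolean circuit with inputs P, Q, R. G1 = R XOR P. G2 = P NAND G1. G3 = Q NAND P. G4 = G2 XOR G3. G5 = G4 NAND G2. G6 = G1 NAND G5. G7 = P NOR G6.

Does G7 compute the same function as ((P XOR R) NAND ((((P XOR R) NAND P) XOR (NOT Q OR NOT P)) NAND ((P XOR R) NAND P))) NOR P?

G1 = R XOR P
G2 = P NAND G1 = P NAND (R XOR P)
G3 = Q NAND P
G4 = G2 XOR G3 = (P NAND (R XOR P)) XOR (Q NAND P)
G5 = G4 NAND G2 = ((P NAND (R XOR P)) XOR (Q NAND P)) NAND (P NAND (R XOR P))
G6 = G1 NAND G5 = (R XOR P) NAND (((P NAND (R XOR P)) XOR (Q NAND P)) NAND (P NAND (R XOR P)))
G7 = P NOR G6 = P NOR ((R XOR P) NAND (((P NAND (R XOR P)) XOR (Q NAND P)) NAND (P NAND (R XOR P))))
At P=0, Q=0, R=0: circuit gives 0, formula gives 0.
At P=0, Q=0, R=1: circuit gives 1, formula gives 1.
Agrees on all 8 inputs.

Yes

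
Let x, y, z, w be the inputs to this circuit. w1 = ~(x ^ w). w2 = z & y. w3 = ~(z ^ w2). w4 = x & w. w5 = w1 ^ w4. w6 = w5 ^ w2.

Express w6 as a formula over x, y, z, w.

w1 = ~(x ^ w)
w2 = z & y
w4 = x & w
w5 = w1 ^ w4 = (~(x ^ w)) ^ (x & w)
w6 = w5 ^ w2 = ((~(x ^ w)) ^ (x & w)) ^ (z & y)

((~(x ^ w)) ^ (x & w)) ^ (z & y)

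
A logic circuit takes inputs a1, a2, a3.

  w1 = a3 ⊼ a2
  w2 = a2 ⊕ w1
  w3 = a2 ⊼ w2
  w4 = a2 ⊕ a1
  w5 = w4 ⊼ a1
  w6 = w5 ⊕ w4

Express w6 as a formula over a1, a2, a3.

((a2 ⊕ a1) ⊼ a1) ⊕ (a2 ⊕ a1)

w4 = a2 ⊕ a1
w5 = w4 ⊼ a1 = (a2 ⊕ a1) ⊼ a1
w6 = w5 ⊕ w4 = ((a2 ⊕ a1) ⊼ a1) ⊕ (a2 ⊕ a1)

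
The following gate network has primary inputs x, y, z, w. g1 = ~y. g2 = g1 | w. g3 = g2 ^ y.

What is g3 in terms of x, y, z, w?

g1 = ~y
g2 = g1 | w = ~y | w
g3 = g2 ^ y = (~y | w) ^ y

(~y | w) ^ y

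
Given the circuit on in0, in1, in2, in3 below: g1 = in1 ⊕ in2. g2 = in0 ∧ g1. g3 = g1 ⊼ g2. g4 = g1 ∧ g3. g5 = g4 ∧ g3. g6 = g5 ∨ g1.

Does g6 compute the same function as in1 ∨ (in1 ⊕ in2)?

g1 = in1 ⊕ in2
g2 = in0 ∧ g1 = in0 ∧ (in1 ⊕ in2)
g3 = g1 ⊼ g2 = (in1 ⊕ in2) ⊼ (in0 ∧ (in1 ⊕ in2))
g4 = g1 ∧ g3 = (in1 ⊕ in2) ∧ ((in1 ⊕ in2) ⊼ (in0 ∧ (in1 ⊕ in2)))
g5 = g4 ∧ g3 = ((in1 ⊕ in2) ∧ ((in1 ⊕ in2) ⊼ (in0 ∧ (in1 ⊕ in2)))) ∧ ((in1 ⊕ in2) ⊼ (in0 ∧ (in1 ⊕ in2)))
g6 = g5 ∨ g1 = (((in1 ⊕ in2) ∧ ((in1 ⊕ in2) ⊼ (in0 ∧ (in1 ⊕ in2)))) ∧ ((in1 ⊕ in2) ⊼ (in0 ∧ (in1 ⊕ in2)))) ∨ (in1 ⊕ in2)
At in0=0, in1=1, in2=1, in3=0: circuit gives 0, formula gives 1.

No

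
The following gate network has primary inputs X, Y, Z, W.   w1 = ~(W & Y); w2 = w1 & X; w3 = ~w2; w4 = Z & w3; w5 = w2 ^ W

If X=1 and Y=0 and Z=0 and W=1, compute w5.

w1 = ~(1 & 0) = 1
w2 = 1 & 1 = 1
w5 = 1 ^ 1 = 0

0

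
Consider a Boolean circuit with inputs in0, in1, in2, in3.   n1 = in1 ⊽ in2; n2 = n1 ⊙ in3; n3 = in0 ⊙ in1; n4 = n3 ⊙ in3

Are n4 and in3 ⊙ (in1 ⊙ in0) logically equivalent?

Yes

n3 = in0 ⊙ in1
n4 = n3 ⊙ in3 = (in0 ⊙ in1) ⊙ in3
At in0=0, in1=0, in2=0, in3=0: circuit gives 0, formula gives 0.
At in0=0, in1=0, in2=0, in3=1: circuit gives 1, formula gives 1.
Agrees on all 16 inputs.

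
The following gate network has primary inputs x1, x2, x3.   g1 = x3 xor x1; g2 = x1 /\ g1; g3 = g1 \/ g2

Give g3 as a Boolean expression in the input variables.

(x3 xor x1) \/ (x1 /\ (x3 xor x1))

g1 = x3 xor x1
g2 = x1 /\ g1 = x1 /\ (x3 xor x1)
g3 = g1 \/ g2 = (x3 xor x1) \/ (x1 /\ (x3 xor x1))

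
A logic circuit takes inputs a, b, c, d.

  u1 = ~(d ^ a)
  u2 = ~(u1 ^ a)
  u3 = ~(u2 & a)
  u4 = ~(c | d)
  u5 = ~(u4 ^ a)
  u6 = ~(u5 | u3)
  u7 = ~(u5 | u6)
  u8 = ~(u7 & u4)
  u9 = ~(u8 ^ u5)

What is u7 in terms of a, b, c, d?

u1 = ~(d ^ a)
u2 = ~(u1 ^ a) = ~((~(d ^ a)) ^ a)
u3 = ~(u2 & a) = ~((~((~(d ^ a)) ^ a)) & a)
u4 = ~(c | d)
u5 = ~(u4 ^ a) = ~((~(c | d)) ^ a)
u6 = ~(u5 | u3) = ~((~((~(c | d)) ^ a)) | (~((~((~(d ^ a)) ^ a)) & a)))
u7 = ~(u5 | u6) = ~((~((~(c | d)) ^ a)) | (~((~((~(c | d)) ^ a)) | (~((~((~(d ^ a)) ^ a)) & a)))))

~((~((~(c | d)) ^ a)) | (~((~((~(c | d)) ^ a)) | (~((~((~(d ^ a)) ^ a)) & a)))))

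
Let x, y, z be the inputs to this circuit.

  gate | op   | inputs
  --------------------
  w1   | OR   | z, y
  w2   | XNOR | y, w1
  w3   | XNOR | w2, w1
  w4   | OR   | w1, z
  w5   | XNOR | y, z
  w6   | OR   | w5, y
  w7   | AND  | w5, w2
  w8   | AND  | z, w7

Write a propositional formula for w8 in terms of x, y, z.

z AND ((y XNOR z) AND (y XNOR (z OR y)))

w1 = z OR y
w2 = y XNOR w1 = y XNOR (z OR y)
w5 = y XNOR z
w7 = w5 AND w2 = (y XNOR z) AND (y XNOR (z OR y))
w8 = z AND w7 = z AND ((y XNOR z) AND (y XNOR (z OR y)))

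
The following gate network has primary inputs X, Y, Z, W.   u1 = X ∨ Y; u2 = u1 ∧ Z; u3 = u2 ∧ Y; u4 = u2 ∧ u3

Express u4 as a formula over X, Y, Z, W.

((X ∨ Y) ∧ Z) ∧ (((X ∨ Y) ∧ Z) ∧ Y)

u1 = X ∨ Y
u2 = u1 ∧ Z = (X ∨ Y) ∧ Z
u3 = u2 ∧ Y = ((X ∨ Y) ∧ Z) ∧ Y
u4 = u2 ∧ u3 = ((X ∨ Y) ∧ Z) ∧ (((X ∨ Y) ∧ Z) ∧ Y)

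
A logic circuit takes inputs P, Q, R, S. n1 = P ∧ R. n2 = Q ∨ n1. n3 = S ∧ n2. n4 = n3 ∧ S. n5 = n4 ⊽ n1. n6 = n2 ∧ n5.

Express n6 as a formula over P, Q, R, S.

(Q ∨ (P ∧ R)) ∧ (((S ∧ (Q ∨ (P ∧ R))) ∧ S) ⊽ (P ∧ R))

n1 = P ∧ R
n2 = Q ∨ n1 = Q ∨ (P ∧ R)
n3 = S ∧ n2 = S ∧ (Q ∨ (P ∧ R))
n4 = n3 ∧ S = (S ∧ (Q ∨ (P ∧ R))) ∧ S
n5 = n4 ⊽ n1 = ((S ∧ (Q ∨ (P ∧ R))) ∧ S) ⊽ (P ∧ R)
n6 = n2 ∧ n5 = (Q ∨ (P ∧ R)) ∧ (((S ∧ (Q ∨ (P ∧ R))) ∧ S) ⊽ (P ∧ R))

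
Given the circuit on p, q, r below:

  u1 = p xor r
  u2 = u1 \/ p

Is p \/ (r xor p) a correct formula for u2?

Yes

u1 = p xor r
u2 = u1 \/ p = (p xor r) \/ p
At p=0, q=0, r=0: circuit gives 0, formula gives 0.
At p=0, q=0, r=1: circuit gives 1, formula gives 1.
Agrees on all 8 inputs.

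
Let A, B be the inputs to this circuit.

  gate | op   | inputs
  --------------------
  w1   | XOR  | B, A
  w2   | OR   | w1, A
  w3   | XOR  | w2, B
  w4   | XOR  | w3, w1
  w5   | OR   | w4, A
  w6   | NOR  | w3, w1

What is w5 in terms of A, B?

w1 = B XOR A
w2 = w1 OR A = (B XOR A) OR A
w3 = w2 XOR B = ((B XOR A) OR A) XOR B
w4 = w3 XOR w1 = (((B XOR A) OR A) XOR B) XOR (B XOR A)
w5 = w4 OR A = ((((B XOR A) OR A) XOR B) XOR (B XOR A)) OR A

((((B XOR A) OR A) XOR B) XOR (B XOR A)) OR A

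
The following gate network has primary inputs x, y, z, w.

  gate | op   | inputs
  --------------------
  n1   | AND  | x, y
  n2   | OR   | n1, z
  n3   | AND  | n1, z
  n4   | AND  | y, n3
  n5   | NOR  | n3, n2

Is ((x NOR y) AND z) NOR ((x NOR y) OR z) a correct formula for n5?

n1 = x AND y
n2 = n1 OR z = (x AND y) OR z
n3 = n1 AND z = (x AND y) AND z
n5 = n3 NOR n2 = ((x AND y) AND z) NOR ((x AND y) OR z)
At x=0, y=0, z=0, w=0: circuit gives 1, formula gives 0.

No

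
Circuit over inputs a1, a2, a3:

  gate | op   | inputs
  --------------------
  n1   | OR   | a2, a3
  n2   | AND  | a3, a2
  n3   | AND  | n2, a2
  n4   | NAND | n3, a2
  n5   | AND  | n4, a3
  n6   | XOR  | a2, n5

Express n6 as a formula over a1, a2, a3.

n2 = a3 AND a2
n3 = n2 AND a2 = (a3 AND a2) AND a2
n4 = n3 NAND a2 = ((a3 AND a2) AND a2) NAND a2
n5 = n4 AND a3 = (((a3 AND a2) AND a2) NAND a2) AND a3
n6 = a2 XOR n5 = a2 XOR ((((a3 AND a2) AND a2) NAND a2) AND a3)

a2 XOR ((((a3 AND a2) AND a2) NAND a2) AND a3)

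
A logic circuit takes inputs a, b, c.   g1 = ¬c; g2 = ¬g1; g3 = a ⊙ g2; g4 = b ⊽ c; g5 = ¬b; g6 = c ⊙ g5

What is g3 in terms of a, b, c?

g1 = ¬c
g2 = ¬g1 = ¬¬c
g3 = a ⊙ g2 = a ⊙ ¬¬c

a ⊙ ¬¬c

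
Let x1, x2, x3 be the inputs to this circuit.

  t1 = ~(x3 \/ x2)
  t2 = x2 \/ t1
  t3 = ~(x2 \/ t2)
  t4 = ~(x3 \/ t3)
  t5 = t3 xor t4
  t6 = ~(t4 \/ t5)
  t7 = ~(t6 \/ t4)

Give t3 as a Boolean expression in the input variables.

t1 = ~(x3 \/ x2)
t2 = x2 \/ t1 = x2 \/ (~(x3 \/ x2))
t3 = ~(x2 \/ t2) = ~(x2 \/ (x2 \/ (~(x3 \/ x2))))

~(x2 \/ (x2 \/ (~(x3 \/ x2))))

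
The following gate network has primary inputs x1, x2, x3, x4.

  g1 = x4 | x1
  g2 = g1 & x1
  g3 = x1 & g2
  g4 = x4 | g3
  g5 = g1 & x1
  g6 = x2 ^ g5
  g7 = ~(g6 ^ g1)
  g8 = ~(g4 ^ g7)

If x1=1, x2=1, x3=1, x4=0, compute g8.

0

g1 = 0 | 1 = 1
g2 = 1 & 1 = 1
g3 = 1 & 1 = 1
g4 = 0 | 1 = 1
g5 = 1 & 1 = 1
g6 = 1 ^ 1 = 0
g7 = ~(0 ^ 1) = 0
g8 = ~(1 ^ 0) = 0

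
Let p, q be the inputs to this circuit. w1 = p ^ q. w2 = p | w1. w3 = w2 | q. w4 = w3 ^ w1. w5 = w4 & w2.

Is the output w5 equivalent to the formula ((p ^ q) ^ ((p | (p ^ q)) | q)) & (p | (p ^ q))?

Yes

w1 = p ^ q
w2 = p | w1 = p | (p ^ q)
w3 = w2 | q = (p | (p ^ q)) | q
w4 = w3 ^ w1 = ((p | (p ^ q)) | q) ^ (p ^ q)
w5 = w4 & w2 = (((p | (p ^ q)) | q) ^ (p ^ q)) & (p | (p ^ q))
At p=0, q=0: circuit gives 0, formula gives 0.
At p=1, q=1: circuit gives 1, formula gives 1.
Agrees on all 4 inputs.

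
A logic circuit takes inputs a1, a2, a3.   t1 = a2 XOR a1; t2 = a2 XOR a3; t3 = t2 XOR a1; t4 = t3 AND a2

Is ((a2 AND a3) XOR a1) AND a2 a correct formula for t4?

t2 = a2 XOR a3
t3 = t2 XOR a1 = (a2 XOR a3) XOR a1
t4 = t3 AND a2 = ((a2 XOR a3) XOR a1) AND a2
At a1=0, a2=1, a3=0: circuit gives 1, formula gives 0.

No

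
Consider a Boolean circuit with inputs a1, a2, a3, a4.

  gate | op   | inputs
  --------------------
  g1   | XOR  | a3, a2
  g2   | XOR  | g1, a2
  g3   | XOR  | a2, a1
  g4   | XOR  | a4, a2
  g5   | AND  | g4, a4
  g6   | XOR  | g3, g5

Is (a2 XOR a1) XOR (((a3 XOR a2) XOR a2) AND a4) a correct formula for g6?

No

g3 = a2 XOR a1
g4 = a4 XOR a2
g5 = g4 AND a4 = (a4 XOR a2) AND a4
g6 = g3 XOR g5 = (a2 XOR a1) XOR ((a4 XOR a2) AND a4)
At a1=0, a2=0, a3=0, a4=1: circuit gives 1, formula gives 0.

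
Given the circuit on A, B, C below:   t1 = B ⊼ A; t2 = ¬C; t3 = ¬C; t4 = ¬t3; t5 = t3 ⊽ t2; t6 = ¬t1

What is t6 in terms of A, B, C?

t1 = B ⊼ A
t6 = ¬t1 = ¬(B ⊼ A)

¬(B ⊼ A)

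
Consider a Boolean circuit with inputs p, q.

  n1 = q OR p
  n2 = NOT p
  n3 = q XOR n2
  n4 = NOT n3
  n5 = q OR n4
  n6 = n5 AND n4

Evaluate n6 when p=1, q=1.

0

n2 = NOT 1 = 0
n3 = 1 XOR 0 = 1
n4 = NOT 1 = 0
n5 = 1 OR 0 = 1
n6 = 1 AND 0 = 0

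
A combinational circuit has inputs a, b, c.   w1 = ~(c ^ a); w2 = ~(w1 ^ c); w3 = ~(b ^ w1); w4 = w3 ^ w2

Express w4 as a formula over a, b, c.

(~(b ^ (~(c ^ a)))) ^ (~((~(c ^ a)) ^ c))

w1 = ~(c ^ a)
w2 = ~(w1 ^ c) = ~((~(c ^ a)) ^ c)
w3 = ~(b ^ w1) = ~(b ^ (~(c ^ a)))
w4 = w3 ^ w2 = (~(b ^ (~(c ^ a)))) ^ (~((~(c ^ a)) ^ c))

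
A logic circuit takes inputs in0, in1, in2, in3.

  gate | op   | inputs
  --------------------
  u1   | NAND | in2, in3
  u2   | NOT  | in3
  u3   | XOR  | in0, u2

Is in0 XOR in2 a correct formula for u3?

u2 = NOT in3
u3 = in0 XOR u2 = in0 XOR NOT in3
At in0=0, in1=0, in2=0, in3=0: circuit gives 1, formula gives 0.

No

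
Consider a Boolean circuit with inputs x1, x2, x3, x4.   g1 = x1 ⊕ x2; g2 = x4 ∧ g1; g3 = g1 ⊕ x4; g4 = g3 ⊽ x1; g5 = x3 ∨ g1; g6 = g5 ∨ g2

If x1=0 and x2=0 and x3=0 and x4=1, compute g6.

0

g1 = 0 ⊕ 0 = 0
g2 = 1 ∧ 0 = 0
g5 = 0 ∨ 0 = 0
g6 = 0 ∨ 0 = 0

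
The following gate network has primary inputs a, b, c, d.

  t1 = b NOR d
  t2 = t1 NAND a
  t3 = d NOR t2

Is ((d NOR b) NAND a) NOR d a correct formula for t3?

t1 = b NOR d
t2 = t1 NAND a = (b NOR d) NAND a
t3 = d NOR t2 = d NOR ((b NOR d) NAND a)
At a=0, b=0, c=0, d=0: circuit gives 0, formula gives 0.
At a=1, b=0, c=0, d=0: circuit gives 1, formula gives 1.
Agrees on all 16 inputs.

Yes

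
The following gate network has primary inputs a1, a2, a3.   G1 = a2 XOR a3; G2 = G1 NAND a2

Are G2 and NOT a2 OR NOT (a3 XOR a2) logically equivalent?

Yes

G1 = a2 XOR a3
G2 = G1 NAND a2 = (a2 XOR a3) NAND a2
At a1=0, a2=1, a3=0: circuit gives 0, formula gives 0.
At a1=0, a2=0, a3=0: circuit gives 1, formula gives 1.
Agrees on all 8 inputs.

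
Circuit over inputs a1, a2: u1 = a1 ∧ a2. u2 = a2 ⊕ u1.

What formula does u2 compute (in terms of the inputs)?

u1 = a1 ∧ a2
u2 = a2 ⊕ u1 = a2 ⊕ (a1 ∧ a2)

a2 ⊕ (a1 ∧ a2)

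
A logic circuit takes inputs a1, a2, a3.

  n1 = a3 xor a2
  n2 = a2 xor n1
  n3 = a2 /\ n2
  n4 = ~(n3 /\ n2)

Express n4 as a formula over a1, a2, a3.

~((a2 /\ (a2 xor (a3 xor a2))) /\ (a2 xor (a3 xor a2)))

n1 = a3 xor a2
n2 = a2 xor n1 = a2 xor (a3 xor a2)
n3 = a2 /\ n2 = a2 /\ (a2 xor (a3 xor a2))
n4 = ~(n3 /\ n2) = ~((a2 /\ (a2 xor (a3 xor a2))) /\ (a2 xor (a3 xor a2)))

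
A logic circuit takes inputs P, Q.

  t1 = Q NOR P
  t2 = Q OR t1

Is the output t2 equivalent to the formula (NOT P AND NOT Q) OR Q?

t1 = Q NOR P
t2 = Q OR t1 = Q OR (Q NOR P)
At P=1, Q=0: circuit gives 0, formula gives 0.
At P=0, Q=0: circuit gives 1, formula gives 1.
Agrees on all 4 inputs.

Yes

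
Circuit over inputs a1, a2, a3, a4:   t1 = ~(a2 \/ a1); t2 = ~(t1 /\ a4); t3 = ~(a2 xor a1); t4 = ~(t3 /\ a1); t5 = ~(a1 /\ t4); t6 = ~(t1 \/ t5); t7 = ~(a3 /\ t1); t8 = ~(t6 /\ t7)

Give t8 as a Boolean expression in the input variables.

~((~((~(a2 \/ a1)) \/ (~(a1 /\ (~((~(a2 xor a1)) /\ a1)))))) /\ (~(a3 /\ (~(a2 \/ a1)))))

t1 = ~(a2 \/ a1)
t3 = ~(a2 xor a1)
t4 = ~(t3 /\ a1) = ~((~(a2 xor a1)) /\ a1)
t5 = ~(a1 /\ t4) = ~(a1 /\ (~((~(a2 xor a1)) /\ a1)))
t6 = ~(t1 \/ t5) = ~((~(a2 \/ a1)) \/ (~(a1 /\ (~((~(a2 xor a1)) /\ a1)))))
t7 = ~(a3 /\ t1) = ~(a3 /\ (~(a2 \/ a1)))
t8 = ~(t6 /\ t7) = ~((~((~(a2 \/ a1)) \/ (~(a1 /\ (~((~(a2 xor a1)) /\ a1)))))) /\ (~(a3 /\ (~(a2 \/ a1)))))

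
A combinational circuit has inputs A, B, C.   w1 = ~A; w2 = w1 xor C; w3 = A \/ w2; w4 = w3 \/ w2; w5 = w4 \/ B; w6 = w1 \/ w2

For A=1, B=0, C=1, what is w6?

1

w1 = ~1 = 0
w2 = 0 xor 1 = 1
w6 = 0 \/ 1 = 1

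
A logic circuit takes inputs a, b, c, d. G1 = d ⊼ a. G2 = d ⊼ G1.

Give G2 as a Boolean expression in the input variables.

d ⊼ (d ⊼ a)

G1 = d ⊼ a
G2 = d ⊼ G1 = d ⊼ (d ⊼ a)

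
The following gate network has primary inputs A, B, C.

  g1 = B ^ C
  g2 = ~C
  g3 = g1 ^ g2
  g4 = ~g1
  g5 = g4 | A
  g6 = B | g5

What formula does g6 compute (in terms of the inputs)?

g1 = B ^ C
g4 = ~g1 = ~(B ^ C)
g5 = g4 | A = ~(B ^ C) | A
g6 = B | g5 = B | (~(B ^ C) | A)

B | (~(B ^ C) | A)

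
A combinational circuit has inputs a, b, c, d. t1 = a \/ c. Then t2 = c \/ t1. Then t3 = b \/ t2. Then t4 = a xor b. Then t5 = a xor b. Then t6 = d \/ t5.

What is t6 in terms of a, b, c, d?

d \/ (a xor b)

t5 = a xor b
t6 = d \/ t5 = d \/ (a xor b)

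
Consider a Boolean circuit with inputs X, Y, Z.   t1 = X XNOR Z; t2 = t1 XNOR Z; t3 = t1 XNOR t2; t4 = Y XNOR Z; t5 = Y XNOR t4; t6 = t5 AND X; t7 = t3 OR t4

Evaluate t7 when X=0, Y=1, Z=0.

t1 = 0 XNOR 0 = 1
t2 = 1 XNOR 0 = 0
t3 = 1 XNOR 0 = 0
t4 = 1 XNOR 0 = 0
t7 = 0 OR 0 = 0

0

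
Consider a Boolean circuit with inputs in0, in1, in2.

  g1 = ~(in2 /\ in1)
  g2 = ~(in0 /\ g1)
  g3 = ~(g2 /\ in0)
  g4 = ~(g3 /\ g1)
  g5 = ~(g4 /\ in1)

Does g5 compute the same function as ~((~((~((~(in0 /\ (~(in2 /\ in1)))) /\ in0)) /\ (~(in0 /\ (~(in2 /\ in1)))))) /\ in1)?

No

g1 = ~(in2 /\ in1)
g2 = ~(in0 /\ g1) = ~(in0 /\ (~(in2 /\ in1)))
g3 = ~(g2 /\ in0) = ~((~(in0 /\ (~(in2 /\ in1)))) /\ in0)
g4 = ~(g3 /\ g1) = ~((~((~(in0 /\ (~(in2 /\ in1)))) /\ in0)) /\ (~(in2 /\ in1)))
g5 = ~(g4 /\ in1) = ~((~((~((~(in0 /\ (~(in2 /\ in1)))) /\ in0)) /\ (~(in2 /\ in1)))) /\ in1)
At in0=0, in1=1, in2=1: circuit gives 0, formula gives 1.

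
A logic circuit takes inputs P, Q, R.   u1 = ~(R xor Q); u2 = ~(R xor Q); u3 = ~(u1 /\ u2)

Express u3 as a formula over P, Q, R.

~((~(R xor Q)) /\ (~(R xor Q)))

u1 = ~(R xor Q)
u2 = ~(R xor Q)
u3 = ~(u1 /\ u2) = ~((~(R xor Q)) /\ (~(R xor Q)))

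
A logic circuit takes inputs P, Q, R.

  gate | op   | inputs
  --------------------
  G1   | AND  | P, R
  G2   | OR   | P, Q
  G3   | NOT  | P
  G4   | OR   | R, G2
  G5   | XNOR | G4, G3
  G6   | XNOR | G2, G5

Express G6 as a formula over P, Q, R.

(P OR Q) XNOR ((R OR (P OR Q)) XNOR NOT P)

G2 = P OR Q
G3 = NOT P
G4 = R OR G2 = R OR (P OR Q)
G5 = G4 XNOR G3 = (R OR (P OR Q)) XNOR NOT P
G6 = G2 XNOR G5 = (P OR Q) XNOR ((R OR (P OR Q)) XNOR NOT P)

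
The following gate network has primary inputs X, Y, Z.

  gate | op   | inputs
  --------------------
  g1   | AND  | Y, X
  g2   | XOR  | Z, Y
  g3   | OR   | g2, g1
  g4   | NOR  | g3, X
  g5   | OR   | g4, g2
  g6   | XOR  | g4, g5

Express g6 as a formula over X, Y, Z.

(((Z XOR Y) OR (Y AND X)) NOR X) XOR ((((Z XOR Y) OR (Y AND X)) NOR X) OR (Z XOR Y))

g1 = Y AND X
g2 = Z XOR Y
g3 = g2 OR g1 = (Z XOR Y) OR (Y AND X)
g4 = g3 NOR X = ((Z XOR Y) OR (Y AND X)) NOR X
g5 = g4 OR g2 = (((Z XOR Y) OR (Y AND X)) NOR X) OR (Z XOR Y)
g6 = g4 XOR g5 = (((Z XOR Y) OR (Y AND X)) NOR X) XOR ((((Z XOR Y) OR (Y AND X)) NOR X) OR (Z XOR Y))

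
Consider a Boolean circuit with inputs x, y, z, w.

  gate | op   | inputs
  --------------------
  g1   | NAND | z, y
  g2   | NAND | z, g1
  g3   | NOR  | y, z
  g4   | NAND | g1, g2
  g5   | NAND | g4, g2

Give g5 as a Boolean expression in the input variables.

g1 = z NAND y
g2 = z NAND g1 = z NAND (z NAND y)
g4 = g1 NAND g2 = (z NAND y) NAND (z NAND (z NAND y))
g5 = g4 NAND g2 = ((z NAND y) NAND (z NAND (z NAND y))) NAND (z NAND (z NAND y))

((z NAND y) NAND (z NAND (z NAND y))) NAND (z NAND (z NAND y))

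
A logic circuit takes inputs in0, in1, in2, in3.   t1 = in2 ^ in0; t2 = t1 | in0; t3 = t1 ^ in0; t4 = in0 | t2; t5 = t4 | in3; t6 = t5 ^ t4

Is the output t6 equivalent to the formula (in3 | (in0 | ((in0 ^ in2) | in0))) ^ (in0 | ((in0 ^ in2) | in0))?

t1 = in2 ^ in0
t2 = t1 | in0 = (in2 ^ in0) | in0
t4 = in0 | t2 = in0 | ((in2 ^ in0) | in0)
t5 = t4 | in3 = (in0 | ((in2 ^ in0) | in0)) | in3
t6 = t5 ^ t4 = ((in0 | ((in2 ^ in0) | in0)) | in3) ^ (in0 | ((in2 ^ in0) | in0))
At in0=0, in1=0, in2=0, in3=0: circuit gives 0, formula gives 0.
At in0=0, in1=0, in2=0, in3=1: circuit gives 1, formula gives 1.
Agrees on all 16 inputs.

Yes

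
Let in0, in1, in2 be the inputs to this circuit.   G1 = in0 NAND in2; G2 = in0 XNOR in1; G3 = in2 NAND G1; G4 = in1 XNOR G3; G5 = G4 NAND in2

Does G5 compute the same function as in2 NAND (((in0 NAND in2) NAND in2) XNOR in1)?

G1 = in0 NAND in2
G3 = in2 NAND G1 = in2 NAND (in0 NAND in2)
G4 = in1 XNOR G3 = in1 XNOR (in2 NAND (in0 NAND in2))
G5 = G4 NAND in2 = (in1 XNOR (in2 NAND (in0 NAND in2))) NAND in2
At in0=0, in1=0, in2=1: circuit gives 0, formula gives 0.
At in0=0, in1=0, in2=0: circuit gives 1, formula gives 1.
Agrees on all 8 inputs.

Yes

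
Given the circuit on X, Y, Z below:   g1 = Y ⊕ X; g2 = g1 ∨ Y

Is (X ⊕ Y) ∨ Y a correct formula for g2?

g1 = Y ⊕ X
g2 = g1 ∨ Y = (Y ⊕ X) ∨ Y
At X=0, Y=0, Z=0: circuit gives 0, formula gives 0.
At X=0, Y=1, Z=0: circuit gives 1, formula gives 1.
Agrees on all 8 inputs.

Yes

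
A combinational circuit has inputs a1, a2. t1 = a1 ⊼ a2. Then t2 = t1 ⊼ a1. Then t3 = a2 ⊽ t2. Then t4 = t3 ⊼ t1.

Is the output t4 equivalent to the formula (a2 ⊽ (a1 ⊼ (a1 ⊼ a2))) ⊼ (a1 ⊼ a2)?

t1 = a1 ⊼ a2
t2 = t1 ⊼ a1 = (a1 ⊼ a2) ⊼ a1
t3 = a2 ⊽ t2 = a2 ⊽ ((a1 ⊼ a2) ⊼ a1)
t4 = t3 ⊼ t1 = (a2 ⊽ ((a1 ⊼ a2) ⊼ a1)) ⊼ (a1 ⊼ a2)
At a1=1, a2=0: circuit gives 0, formula gives 0.
At a1=0, a2=0: circuit gives 1, formula gives 1.
Agrees on all 4 inputs.

Yes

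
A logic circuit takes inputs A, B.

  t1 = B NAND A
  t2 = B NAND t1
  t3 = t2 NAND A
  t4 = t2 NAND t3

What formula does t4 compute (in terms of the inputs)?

t1 = B NAND A
t2 = B NAND t1 = B NAND (B NAND A)
t3 = t2 NAND A = (B NAND (B NAND A)) NAND A
t4 = t2 NAND t3 = (B NAND (B NAND A)) NAND ((B NAND (B NAND A)) NAND A)

(B NAND (B NAND A)) NAND ((B NAND (B NAND A)) NAND A)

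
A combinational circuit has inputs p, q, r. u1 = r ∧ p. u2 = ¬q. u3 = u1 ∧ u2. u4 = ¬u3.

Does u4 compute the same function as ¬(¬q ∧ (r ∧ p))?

u1 = r ∧ p
u2 = ¬q
u3 = u1 ∧ u2 = (r ∧ p) ∧ ¬q
u4 = ¬u3 = ¬((r ∧ p) ∧ ¬q)
At p=1, q=0, r=1: circuit gives 0, formula gives 0.
At p=0, q=0, r=0: circuit gives 1, formula gives 1.
Agrees on all 8 inputs.

Yes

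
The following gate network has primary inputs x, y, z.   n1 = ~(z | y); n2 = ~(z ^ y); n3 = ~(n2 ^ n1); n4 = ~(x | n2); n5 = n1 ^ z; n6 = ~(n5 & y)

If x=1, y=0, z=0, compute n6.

1

n1 = ~(0 | 0) = 1
n5 = 1 ^ 0 = 1
n6 = ~(1 & 0) = 1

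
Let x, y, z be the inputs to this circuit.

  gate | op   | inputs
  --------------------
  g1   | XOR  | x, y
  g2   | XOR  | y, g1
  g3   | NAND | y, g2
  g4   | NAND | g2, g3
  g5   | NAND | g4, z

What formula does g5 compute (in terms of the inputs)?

g1 = x XOR y
g2 = y XOR g1 = y XOR (x XOR y)
g3 = y NAND g2 = y NAND (y XOR (x XOR y))
g4 = g2 NAND g3 = (y XOR (x XOR y)) NAND (y NAND (y XOR (x XOR y)))
g5 = g4 NAND z = ((y XOR (x XOR y)) NAND (y NAND (y XOR (x XOR y)))) NAND z

((y XOR (x XOR y)) NAND (y NAND (y XOR (x XOR y)))) NAND z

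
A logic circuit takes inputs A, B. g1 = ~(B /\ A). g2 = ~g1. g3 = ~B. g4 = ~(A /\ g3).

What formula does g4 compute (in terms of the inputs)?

~(A /\ ~B)

g3 = ~B
g4 = ~(A /\ g3) = ~(A /\ ~B)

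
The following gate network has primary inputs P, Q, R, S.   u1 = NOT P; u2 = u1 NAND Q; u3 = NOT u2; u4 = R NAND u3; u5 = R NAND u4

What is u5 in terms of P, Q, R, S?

R NAND (R NAND NOT (NOT P NAND Q))

u1 = NOT P
u2 = u1 NAND Q = NOT P NAND Q
u3 = NOT u2 = NOT (NOT P NAND Q)
u4 = R NAND u3 = R NAND NOT (NOT P NAND Q)
u5 = R NAND u4 = R NAND (R NAND NOT (NOT P NAND Q))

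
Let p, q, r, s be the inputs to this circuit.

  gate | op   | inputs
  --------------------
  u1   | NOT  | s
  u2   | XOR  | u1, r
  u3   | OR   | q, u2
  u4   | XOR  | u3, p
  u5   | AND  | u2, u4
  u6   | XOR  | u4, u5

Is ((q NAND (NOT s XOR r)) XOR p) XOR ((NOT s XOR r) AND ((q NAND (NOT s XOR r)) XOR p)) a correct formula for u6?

u1 = NOT s
u2 = u1 XOR r = NOT s XOR r
u3 = q OR u2 = q OR (NOT s XOR r)
u4 = u3 XOR p = (q OR (NOT s XOR r)) XOR p
u5 = u2 AND u4 = (NOT s XOR r) AND ((q OR (NOT s XOR r)) XOR p)
u6 = u4 XOR u5 = ((q OR (NOT s XOR r)) XOR p) XOR ((NOT s XOR r) AND ((q OR (NOT s XOR r)) XOR p))
At p=0, q=0, r=0, s=1: circuit gives 0, formula gives 1.

No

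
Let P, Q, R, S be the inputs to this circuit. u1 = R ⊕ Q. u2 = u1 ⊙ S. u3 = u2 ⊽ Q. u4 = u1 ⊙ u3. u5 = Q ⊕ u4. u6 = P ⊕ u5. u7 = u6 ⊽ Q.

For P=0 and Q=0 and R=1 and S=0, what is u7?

u1 = 1 ⊕ 0 = 1
u2 = 1 ⊙ 0 = 0
u3 = 0 ⊽ 0 = 1
u4 = 1 ⊙ 1 = 1
u5 = 0 ⊕ 1 = 1
u6 = 0 ⊕ 1 = 1
u7 = 1 ⊽ 0 = 0

0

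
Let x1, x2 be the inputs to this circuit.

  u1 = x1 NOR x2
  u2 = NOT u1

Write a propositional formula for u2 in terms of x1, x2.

NOT (x1 NOR x2)

u1 = x1 NOR x2
u2 = NOT u1 = NOT (x1 NOR x2)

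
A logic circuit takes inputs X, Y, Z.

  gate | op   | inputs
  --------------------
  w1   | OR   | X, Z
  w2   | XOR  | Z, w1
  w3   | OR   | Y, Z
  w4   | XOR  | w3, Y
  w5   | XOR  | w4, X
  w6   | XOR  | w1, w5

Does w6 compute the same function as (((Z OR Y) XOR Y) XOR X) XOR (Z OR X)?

w1 = X OR Z
w3 = Y OR Z
w4 = w3 XOR Y = (Y OR Z) XOR Y
w5 = w4 XOR X = ((Y OR Z) XOR Y) XOR X
w6 = w1 XOR w5 = (X OR Z) XOR (((Y OR Z) XOR Y) XOR X)
At X=0, Y=0, Z=0: circuit gives 0, formula gives 0.
At X=0, Y=1, Z=1: circuit gives 1, formula gives 1.
Agrees on all 8 inputs.

Yes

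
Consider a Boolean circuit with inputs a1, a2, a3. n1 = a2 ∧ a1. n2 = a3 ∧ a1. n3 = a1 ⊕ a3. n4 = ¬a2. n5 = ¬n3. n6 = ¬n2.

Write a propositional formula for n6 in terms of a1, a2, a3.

n2 = a3 ∧ a1
n6 = ¬n2 = ¬(a3 ∧ a1)

¬(a3 ∧ a1)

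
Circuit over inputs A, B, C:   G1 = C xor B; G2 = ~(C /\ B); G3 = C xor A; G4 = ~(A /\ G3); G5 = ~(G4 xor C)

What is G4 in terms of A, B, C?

G3 = C xor A
G4 = ~(A /\ G3) = ~(A /\ (C xor A))

~(A /\ (C xor A))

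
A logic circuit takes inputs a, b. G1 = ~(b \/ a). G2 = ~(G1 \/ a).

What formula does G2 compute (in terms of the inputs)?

~((~(b \/ a)) \/ a)

G1 = ~(b \/ a)
G2 = ~(G1 \/ a) = ~((~(b \/ a)) \/ a)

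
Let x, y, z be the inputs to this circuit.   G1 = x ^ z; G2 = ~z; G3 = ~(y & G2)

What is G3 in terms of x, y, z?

G2 = ~z
G3 = ~(y & G2) = ~(y & ~z)

~(y & ~z)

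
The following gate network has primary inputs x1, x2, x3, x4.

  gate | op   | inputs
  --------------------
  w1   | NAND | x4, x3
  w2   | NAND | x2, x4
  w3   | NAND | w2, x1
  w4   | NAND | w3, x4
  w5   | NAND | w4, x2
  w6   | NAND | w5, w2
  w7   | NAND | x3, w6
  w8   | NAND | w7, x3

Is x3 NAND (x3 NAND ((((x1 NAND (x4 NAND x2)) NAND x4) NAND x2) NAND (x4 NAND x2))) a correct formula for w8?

Yes

w2 = x2 NAND x4
w3 = w2 NAND x1 = (x2 NAND x4) NAND x1
w4 = w3 NAND x4 = ((x2 NAND x4) NAND x1) NAND x4
w5 = w4 NAND x2 = (((x2 NAND x4) NAND x1) NAND x4) NAND x2
w6 = w5 NAND w2 = ((((x2 NAND x4) NAND x1) NAND x4) NAND x2) NAND (x2 NAND x4)
w7 = x3 NAND w6 = x3 NAND (((((x2 NAND x4) NAND x1) NAND x4) NAND x2) NAND (x2 NAND x4))
w8 = w7 NAND x3 = (x3 NAND (((((x2 NAND x4) NAND x1) NAND x4) NAND x2) NAND (x2 NAND x4))) NAND x3
At x1=0, x2=0, x3=1, x4=0: circuit gives 0, formula gives 0.
At x1=0, x2=0, x3=0, x4=0: circuit gives 1, formula gives 1.
Agrees on all 16 inputs.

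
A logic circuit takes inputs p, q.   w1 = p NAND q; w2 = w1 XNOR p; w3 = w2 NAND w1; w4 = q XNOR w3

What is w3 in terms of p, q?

w1 = p NAND q
w2 = w1 XNOR p = (p NAND q) XNOR p
w3 = w2 NAND w1 = ((p NAND q) XNOR p) NAND (p NAND q)

((p NAND q) XNOR p) NAND (p NAND q)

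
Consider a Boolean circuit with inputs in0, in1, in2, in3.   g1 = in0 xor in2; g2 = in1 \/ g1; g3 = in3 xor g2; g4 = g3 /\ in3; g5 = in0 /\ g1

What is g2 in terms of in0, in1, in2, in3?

g1 = in0 xor in2
g2 = in1 \/ g1 = in1 \/ (in0 xor in2)

in1 \/ (in0 xor in2)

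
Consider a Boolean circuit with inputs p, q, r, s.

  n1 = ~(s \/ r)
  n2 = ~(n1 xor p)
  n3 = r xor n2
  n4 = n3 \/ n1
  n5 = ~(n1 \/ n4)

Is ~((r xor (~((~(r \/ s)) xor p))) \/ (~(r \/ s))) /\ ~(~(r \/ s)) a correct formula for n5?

n1 = ~(s \/ r)
n2 = ~(n1 xor p) = ~((~(s \/ r)) xor p)
n3 = r xor n2 = r xor (~((~(s \/ r)) xor p))
n4 = n3 \/ n1 = (r xor (~((~(s \/ r)) xor p))) \/ (~(s \/ r))
n5 = ~(n1 \/ n4) = ~((~(s \/ r)) \/ ((r xor (~((~(s \/ r)) xor p))) \/ (~(s \/ r))))
At p=0, q=0, r=0, s=0: circuit gives 0, formula gives 0.
At p=0, q=0, r=1, s=0: circuit gives 1, formula gives 1.
Agrees on all 16 inputs.

Yes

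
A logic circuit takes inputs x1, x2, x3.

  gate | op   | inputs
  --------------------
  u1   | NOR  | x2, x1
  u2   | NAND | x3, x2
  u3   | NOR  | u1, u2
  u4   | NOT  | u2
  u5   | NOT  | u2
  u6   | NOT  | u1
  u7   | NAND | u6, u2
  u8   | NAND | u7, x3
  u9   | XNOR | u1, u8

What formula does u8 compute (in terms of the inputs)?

(NOT (x2 NOR x1) NAND (x3 NAND x2)) NAND x3

u1 = x2 NOR x1
u2 = x3 NAND x2
u6 = NOT u1 = NOT (x2 NOR x1)
u7 = u6 NAND u2 = NOT (x2 NOR x1) NAND (x3 NAND x2)
u8 = u7 NAND x3 = (NOT (x2 NOR x1) NAND (x3 NAND x2)) NAND x3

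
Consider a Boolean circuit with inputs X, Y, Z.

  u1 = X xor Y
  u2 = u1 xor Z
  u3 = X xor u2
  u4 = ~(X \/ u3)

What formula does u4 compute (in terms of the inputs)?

~(X \/ (X xor ((X xor Y) xor Z)))

u1 = X xor Y
u2 = u1 xor Z = (X xor Y) xor Z
u3 = X xor u2 = X xor ((X xor Y) xor Z)
u4 = ~(X \/ u3) = ~(X \/ (X xor ((X xor Y) xor Z)))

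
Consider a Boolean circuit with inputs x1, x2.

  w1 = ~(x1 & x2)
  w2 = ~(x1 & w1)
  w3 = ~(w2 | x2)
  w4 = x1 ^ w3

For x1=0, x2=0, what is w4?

0

w1 = ~(0 & 0) = 1
w2 = ~(0 & 1) = 1
w3 = ~(1 | 0) = 0
w4 = 0 ^ 0 = 0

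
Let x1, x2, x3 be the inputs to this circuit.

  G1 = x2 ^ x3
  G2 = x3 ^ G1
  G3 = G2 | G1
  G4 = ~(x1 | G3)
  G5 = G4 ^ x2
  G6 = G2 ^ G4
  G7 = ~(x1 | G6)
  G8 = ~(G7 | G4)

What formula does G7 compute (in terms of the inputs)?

~(x1 | ((x3 ^ (x2 ^ x3)) ^ (~(x1 | ((x3 ^ (x2 ^ x3)) | (x2 ^ x3))))))

G1 = x2 ^ x3
G2 = x3 ^ G1 = x3 ^ (x2 ^ x3)
G3 = G2 | G1 = (x3 ^ (x2 ^ x3)) | (x2 ^ x3)
G4 = ~(x1 | G3) = ~(x1 | ((x3 ^ (x2 ^ x3)) | (x2 ^ x3)))
G6 = G2 ^ G4 = (x3 ^ (x2 ^ x3)) ^ (~(x1 | ((x3 ^ (x2 ^ x3)) | (x2 ^ x3))))
G7 = ~(x1 | G6) = ~(x1 | ((x3 ^ (x2 ^ x3)) ^ (~(x1 | ((x3 ^ (x2 ^ x3)) | (x2 ^ x3))))))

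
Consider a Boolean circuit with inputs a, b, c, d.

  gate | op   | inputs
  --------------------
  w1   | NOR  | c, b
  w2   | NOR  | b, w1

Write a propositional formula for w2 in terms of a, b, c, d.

b NOR (c NOR b)

w1 = c NOR b
w2 = b NOR w1 = b NOR (c NOR b)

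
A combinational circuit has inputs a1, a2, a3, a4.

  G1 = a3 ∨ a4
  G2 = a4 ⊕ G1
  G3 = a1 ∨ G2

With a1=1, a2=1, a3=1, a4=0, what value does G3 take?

1

G1 = 1 ∨ 0 = 1
G2 = 0 ⊕ 1 = 1
G3 = 1 ∨ 1 = 1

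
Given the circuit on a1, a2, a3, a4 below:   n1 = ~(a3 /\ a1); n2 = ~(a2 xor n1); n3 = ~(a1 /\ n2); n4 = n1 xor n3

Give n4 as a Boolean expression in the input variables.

n1 = ~(a3 /\ a1)
n2 = ~(a2 xor n1) = ~(a2 xor (~(a3 /\ a1)))
n3 = ~(a1 /\ n2) = ~(a1 /\ (~(a2 xor (~(a3 /\ a1)))))
n4 = n1 xor n3 = (~(a3 /\ a1)) xor (~(a1 /\ (~(a2 xor (~(a3 /\ a1))))))

(~(a3 /\ a1)) xor (~(a1 /\ (~(a2 xor (~(a3 /\ a1))))))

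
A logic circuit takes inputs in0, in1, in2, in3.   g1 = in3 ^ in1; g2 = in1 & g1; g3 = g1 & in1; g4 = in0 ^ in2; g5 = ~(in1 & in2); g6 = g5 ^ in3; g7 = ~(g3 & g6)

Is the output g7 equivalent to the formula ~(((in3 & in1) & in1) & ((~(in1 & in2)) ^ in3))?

No

g1 = in3 ^ in1
g3 = g1 & in1 = (in3 ^ in1) & in1
g5 = ~(in1 & in2)
g6 = g5 ^ in3 = (~(in1 & in2)) ^ in3
g7 = ~(g3 & g6) = ~(((in3 ^ in1) & in1) & ((~(in1 & in2)) ^ in3))
At in0=0, in1=1, in2=0, in3=0: circuit gives 0, formula gives 1.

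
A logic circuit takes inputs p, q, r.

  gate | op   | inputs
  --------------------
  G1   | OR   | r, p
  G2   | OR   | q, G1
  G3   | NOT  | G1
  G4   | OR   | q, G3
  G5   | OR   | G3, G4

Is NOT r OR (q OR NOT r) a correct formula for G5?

No

G1 = r OR p
G3 = NOT G1 = NOT (r OR p)
G4 = q OR G3 = q OR NOT (r OR p)
G5 = G3 OR G4 = NOT (r OR p) OR (q OR NOT (r OR p))
At p=1, q=0, r=0: circuit gives 0, formula gives 1.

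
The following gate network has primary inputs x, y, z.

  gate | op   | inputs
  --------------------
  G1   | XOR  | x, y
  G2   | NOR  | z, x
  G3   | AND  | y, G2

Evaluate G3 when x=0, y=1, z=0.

G2 = 0 NOR 0 = 1
G3 = 1 AND 1 = 1

1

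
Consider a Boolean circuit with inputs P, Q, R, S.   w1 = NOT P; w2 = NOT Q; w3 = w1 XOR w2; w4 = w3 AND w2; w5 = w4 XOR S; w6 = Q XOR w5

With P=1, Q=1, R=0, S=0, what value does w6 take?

w1 = NOT 1 = 0
w2 = NOT 1 = 0
w3 = 0 XOR 0 = 0
w4 = 0 AND 0 = 0
w5 = 0 XOR 0 = 0
w6 = 1 XOR 0 = 1

1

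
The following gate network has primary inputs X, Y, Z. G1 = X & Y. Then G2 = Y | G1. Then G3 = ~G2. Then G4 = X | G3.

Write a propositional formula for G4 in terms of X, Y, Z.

G1 = X & Y
G2 = Y | G1 = Y | (X & Y)
G3 = ~G2 = ~(Y | (X & Y))
G4 = X | G3 = X | ~(Y | (X & Y))

X | ~(Y | (X & Y))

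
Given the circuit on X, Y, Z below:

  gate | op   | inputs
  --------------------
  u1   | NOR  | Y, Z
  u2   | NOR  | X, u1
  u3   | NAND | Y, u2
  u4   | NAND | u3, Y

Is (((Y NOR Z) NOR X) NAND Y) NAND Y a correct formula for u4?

u1 = Y NOR Z
u2 = X NOR u1 = X NOR (Y NOR Z)
u3 = Y NAND u2 = Y NAND (X NOR (Y NOR Z))
u4 = u3 NAND Y = (Y NAND (X NOR (Y NOR Z))) NAND Y
At X=1, Y=1, Z=0: circuit gives 0, formula gives 0.
At X=0, Y=0, Z=0: circuit gives 1, formula gives 1.
Agrees on all 8 inputs.

Yes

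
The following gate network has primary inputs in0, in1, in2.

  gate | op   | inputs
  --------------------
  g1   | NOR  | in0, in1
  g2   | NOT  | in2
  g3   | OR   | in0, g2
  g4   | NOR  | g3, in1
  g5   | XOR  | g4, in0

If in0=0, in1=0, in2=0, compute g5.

g2 = NOT 0 = 1
g3 = 0 OR 1 = 1
g4 = 1 NOR 0 = 0
g5 = 0 XOR 0 = 0

0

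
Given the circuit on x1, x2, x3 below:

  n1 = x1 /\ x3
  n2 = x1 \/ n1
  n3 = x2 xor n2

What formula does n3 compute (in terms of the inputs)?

x2 xor (x1 \/ (x1 /\ x3))

n1 = x1 /\ x3
n2 = x1 \/ n1 = x1 \/ (x1 /\ x3)
n3 = x2 xor n2 = x2 xor (x1 \/ (x1 /\ x3))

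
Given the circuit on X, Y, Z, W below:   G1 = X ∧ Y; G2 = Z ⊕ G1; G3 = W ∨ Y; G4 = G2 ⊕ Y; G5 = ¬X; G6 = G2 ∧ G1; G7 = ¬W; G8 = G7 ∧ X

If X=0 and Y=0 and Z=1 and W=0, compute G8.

0

G7 = ¬0 = 1
G8 = 1 ∧ 0 = 0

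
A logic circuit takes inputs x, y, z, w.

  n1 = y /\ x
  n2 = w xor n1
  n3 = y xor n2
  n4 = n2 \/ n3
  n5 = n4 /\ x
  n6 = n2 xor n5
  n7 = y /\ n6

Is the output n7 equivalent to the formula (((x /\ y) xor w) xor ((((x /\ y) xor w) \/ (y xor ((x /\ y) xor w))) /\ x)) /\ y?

n1 = y /\ x
n2 = w xor n1 = w xor (y /\ x)
n3 = y xor n2 = y xor (w xor (y /\ x))
n4 = n2 \/ n3 = (w xor (y /\ x)) \/ (y xor (w xor (y /\ x)))
n5 = n4 /\ x = ((w xor (y /\ x)) \/ (y xor (w xor (y /\ x)))) /\ x
n6 = n2 xor n5 = (w xor (y /\ x)) xor (((w xor (y /\ x)) \/ (y xor (w xor (y /\ x)))) /\ x)
n7 = y /\ n6 = y /\ ((w xor (y /\ x)) xor (((w xor (y /\ x)) \/ (y xor (w xor (y /\ x)))) /\ x))
At x=0, y=0, z=0, w=0: circuit gives 0, formula gives 0.
At x=0, y=1, z=0, w=1: circuit gives 1, formula gives 1.
Agrees on all 16 inputs.

Yes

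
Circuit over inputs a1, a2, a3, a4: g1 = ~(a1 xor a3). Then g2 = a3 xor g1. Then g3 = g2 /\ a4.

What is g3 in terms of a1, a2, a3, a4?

(a3 xor (~(a1 xor a3))) /\ a4

g1 = ~(a1 xor a3)
g2 = a3 xor g1 = a3 xor (~(a1 xor a3))
g3 = g2 /\ a4 = (a3 xor (~(a1 xor a3))) /\ a4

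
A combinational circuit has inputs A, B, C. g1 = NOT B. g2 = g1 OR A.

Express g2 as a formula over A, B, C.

NOT B OR A

g1 = NOT B
g2 = g1 OR A = NOT B OR A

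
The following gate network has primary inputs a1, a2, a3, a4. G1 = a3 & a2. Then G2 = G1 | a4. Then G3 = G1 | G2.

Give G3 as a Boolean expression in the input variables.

(a3 & a2) | ((a3 & a2) | a4)

G1 = a3 & a2
G2 = G1 | a4 = (a3 & a2) | a4
G3 = G1 | G2 = (a3 & a2) | ((a3 & a2) | a4)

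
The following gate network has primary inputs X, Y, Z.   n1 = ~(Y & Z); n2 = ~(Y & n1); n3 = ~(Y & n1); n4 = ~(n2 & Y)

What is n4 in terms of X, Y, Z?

~((~(Y & (~(Y & Z)))) & Y)

n1 = ~(Y & Z)
n2 = ~(Y & n1) = ~(Y & (~(Y & Z)))
n4 = ~(n2 & Y) = ~((~(Y & (~(Y & Z)))) & Y)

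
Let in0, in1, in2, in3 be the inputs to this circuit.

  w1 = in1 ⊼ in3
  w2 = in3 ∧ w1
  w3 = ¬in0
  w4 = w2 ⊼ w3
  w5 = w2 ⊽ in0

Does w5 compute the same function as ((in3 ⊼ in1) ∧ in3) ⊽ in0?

Yes

w1 = in1 ⊼ in3
w2 = in3 ∧ w1 = in3 ∧ (in1 ⊼ in3)
w5 = w2 ⊽ in0 = (in3 ∧ (in1 ⊼ in3)) ⊽ in0
At in0=0, in1=0, in2=0, in3=1: circuit gives 0, formula gives 0.
At in0=0, in1=0, in2=0, in3=0: circuit gives 1, formula gives 1.
Agrees on all 16 inputs.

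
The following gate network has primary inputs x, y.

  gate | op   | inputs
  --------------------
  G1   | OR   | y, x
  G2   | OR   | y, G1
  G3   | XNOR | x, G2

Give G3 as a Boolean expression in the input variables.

G1 = y OR x
G2 = y OR G1 = y OR (y OR x)
G3 = x XNOR G2 = x XNOR (y OR (y OR x))

x XNOR (y OR (y OR x))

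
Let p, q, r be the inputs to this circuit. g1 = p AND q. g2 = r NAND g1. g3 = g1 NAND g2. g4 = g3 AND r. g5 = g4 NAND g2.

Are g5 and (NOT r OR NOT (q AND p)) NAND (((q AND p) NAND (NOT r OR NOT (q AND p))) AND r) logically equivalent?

g1 = p AND q
g2 = r NAND g1 = r NAND (p AND q)
g3 = g1 NAND g2 = (p AND q) NAND (r NAND (p AND q))
g4 = g3 AND r = ((p AND q) NAND (r NAND (p AND q))) AND r
g5 = g4 NAND g2 = (((p AND q) NAND (r NAND (p AND q))) AND r) NAND (r NAND (p AND q))
At p=0, q=0, r=1: circuit gives 0, formula gives 0.
At p=0, q=0, r=0: circuit gives 1, formula gives 1.
Agrees on all 8 inputs.

Yes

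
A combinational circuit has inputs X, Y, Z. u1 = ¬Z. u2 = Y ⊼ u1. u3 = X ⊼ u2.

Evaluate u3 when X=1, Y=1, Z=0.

1

u1 = ¬0 = 1
u2 = 1 ⊼ 1 = 0
u3 = 1 ⊼ 0 = 1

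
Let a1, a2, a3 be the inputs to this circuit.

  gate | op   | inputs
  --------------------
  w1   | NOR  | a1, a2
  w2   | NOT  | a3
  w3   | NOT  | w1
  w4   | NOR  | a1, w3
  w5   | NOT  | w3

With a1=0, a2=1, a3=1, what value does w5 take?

w1 = 0 NOR 1 = 0
w3 = NOT 0 = 1
w5 = NOT 1 = 0

0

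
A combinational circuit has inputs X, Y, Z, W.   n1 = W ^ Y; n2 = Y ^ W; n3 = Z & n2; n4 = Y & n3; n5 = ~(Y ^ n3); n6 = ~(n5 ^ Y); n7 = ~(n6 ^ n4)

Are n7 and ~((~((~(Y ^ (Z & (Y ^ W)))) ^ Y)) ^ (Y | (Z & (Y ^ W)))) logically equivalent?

No

n2 = Y ^ W
n3 = Z & n2 = Z & (Y ^ W)
n4 = Y & n3 = Y & (Z & (Y ^ W))
n5 = ~(Y ^ n3) = ~(Y ^ (Z & (Y ^ W)))
n6 = ~(n5 ^ Y) = ~((~(Y ^ (Z & (Y ^ W)))) ^ Y)
n7 = ~(n6 ^ n4) = ~((~((~(Y ^ (Z & (Y ^ W)))) ^ Y)) ^ (Y & (Z & (Y ^ W))))
At X=0, Y=0, Z=1, W=1: circuit gives 0, formula gives 1.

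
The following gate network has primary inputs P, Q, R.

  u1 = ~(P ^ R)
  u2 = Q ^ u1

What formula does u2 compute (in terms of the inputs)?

u1 = ~(P ^ R)
u2 = Q ^ u1 = Q ^ (~(P ^ R))

Q ^ (~(P ^ R))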